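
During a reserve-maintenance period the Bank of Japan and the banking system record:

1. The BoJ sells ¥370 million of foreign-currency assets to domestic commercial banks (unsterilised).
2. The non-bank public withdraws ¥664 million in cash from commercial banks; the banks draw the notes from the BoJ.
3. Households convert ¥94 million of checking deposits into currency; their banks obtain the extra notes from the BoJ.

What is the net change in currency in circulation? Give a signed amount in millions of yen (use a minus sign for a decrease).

+¥758 million

FX sale ¥370 million: no currency enters or leaves circulation → 0.
Currency withdrawal ¥664 million: notes leave the central bank → +¥664M.
Currency withdrawal ¥94 million: notes leave the central bank → +¥94M.
Net: 0 + 664 + 94 = +¥758 million.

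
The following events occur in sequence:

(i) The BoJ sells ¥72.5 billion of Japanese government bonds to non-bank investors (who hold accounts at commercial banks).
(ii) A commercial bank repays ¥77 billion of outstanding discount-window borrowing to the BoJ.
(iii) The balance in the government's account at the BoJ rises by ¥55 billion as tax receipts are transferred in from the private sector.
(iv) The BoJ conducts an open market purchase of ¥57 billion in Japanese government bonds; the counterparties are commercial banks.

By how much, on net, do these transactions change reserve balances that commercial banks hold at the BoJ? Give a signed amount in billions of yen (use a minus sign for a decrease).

Asset sale (to non-banks) ¥72.5 billion: the non-bank buyers' banks settle from reserves → −¥72.5B.
Discount-window repayment ¥77 billion: repayment is debited from reserves → −¥77B.
Government account inflow ¥55 billion: funds move from bank reserves into the government account → −¥55B.
OMO purchase (from banks) ¥57 billion: the BoJ pays by crediting reserve accounts → +¥57B.
Net: −72.5 − 77 − 55 + 57 = -¥147.5 billion.

-¥147.5 billion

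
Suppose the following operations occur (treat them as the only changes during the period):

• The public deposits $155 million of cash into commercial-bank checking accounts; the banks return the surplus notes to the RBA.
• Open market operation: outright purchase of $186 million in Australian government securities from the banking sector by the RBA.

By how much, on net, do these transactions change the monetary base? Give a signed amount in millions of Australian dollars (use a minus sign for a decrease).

Currency deposit $155 million: just a shift between currency and reserves — both are base money → 0.
OMO purchase (from banks) $186 million: RBA balance sheet expands → +$186M.
Net: 0 + 186 = +$186 million.

+$186 million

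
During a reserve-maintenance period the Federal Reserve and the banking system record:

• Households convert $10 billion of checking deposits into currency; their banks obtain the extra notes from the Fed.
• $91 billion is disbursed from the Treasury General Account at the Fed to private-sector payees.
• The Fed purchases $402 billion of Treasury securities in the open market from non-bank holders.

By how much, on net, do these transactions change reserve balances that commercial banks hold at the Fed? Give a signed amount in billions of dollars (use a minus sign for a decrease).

+$483 billion

Currency withdrawal $10 billion: banks swap reserves for currency → −$10B.
Government spending $91 billion: government payments flow into bank reserve accounts → +$91B.
Asset purchase (from non-banks) $402 billion: the Fed pays by crediting reserve accounts → +$402B.
Net: −10 + 91 + 402 = +$483 billion.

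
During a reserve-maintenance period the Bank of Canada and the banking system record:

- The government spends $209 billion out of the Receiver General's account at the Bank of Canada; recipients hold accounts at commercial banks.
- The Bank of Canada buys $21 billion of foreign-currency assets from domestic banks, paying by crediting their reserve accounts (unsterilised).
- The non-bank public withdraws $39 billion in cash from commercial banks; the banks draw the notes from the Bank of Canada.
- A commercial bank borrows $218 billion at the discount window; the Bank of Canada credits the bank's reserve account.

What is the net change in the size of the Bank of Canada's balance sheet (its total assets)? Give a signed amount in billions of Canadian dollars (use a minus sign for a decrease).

+$239 billion

Bank of Canada balance sheet:
  Assets:      Loans to banks +$218B, Foreign assets +$21B
  Liabilities: Bank reserves +$409B, Currency in circulation +$39B, Government deposits −$209B
Commercial banking system:
  Assets:      Reserves at CB +$409B, Foreign assets −$21B
  Liabilities: Checkable deposits +$170B, Borrowings from CB +$218B
Change in total Bank of Canada assets = +$239 billion.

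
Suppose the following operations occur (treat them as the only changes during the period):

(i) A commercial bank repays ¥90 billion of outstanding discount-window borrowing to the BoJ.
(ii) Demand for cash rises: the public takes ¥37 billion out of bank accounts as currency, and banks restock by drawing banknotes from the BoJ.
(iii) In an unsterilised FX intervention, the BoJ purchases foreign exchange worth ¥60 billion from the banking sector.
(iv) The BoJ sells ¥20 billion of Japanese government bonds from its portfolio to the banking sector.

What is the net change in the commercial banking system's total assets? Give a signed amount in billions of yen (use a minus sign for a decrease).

-¥127 billion

BoJ balance sheet:
  Assets:      Securities −¥20B, Loans to banks −¥90B, Foreign assets +¥60B
  Liabilities: Bank reserves −¥87B, Currency in circulation +¥37B
Commercial banking system:
  Assets:      Reserves at CB −¥87B, Securities +¥20B, Foreign assets −¥60B
  Liabilities: Checkable deposits −¥37B, Borrowings from CB −¥90B
Change in total bank assets = -¥127 billion.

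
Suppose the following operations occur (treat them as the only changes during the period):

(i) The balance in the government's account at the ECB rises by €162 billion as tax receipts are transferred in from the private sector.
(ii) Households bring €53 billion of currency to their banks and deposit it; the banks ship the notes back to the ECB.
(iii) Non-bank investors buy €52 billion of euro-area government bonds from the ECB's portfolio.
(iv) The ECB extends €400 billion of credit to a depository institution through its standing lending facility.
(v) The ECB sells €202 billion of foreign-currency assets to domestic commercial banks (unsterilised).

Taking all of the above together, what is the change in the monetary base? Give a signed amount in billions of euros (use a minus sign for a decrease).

-€16 billion

Government account inflow €162 billion: reserves shift to a non-base liability → −€162B.
Currency deposit €53 billion: just a shift between currency and reserves — both are base money → 0.
Asset sale (to non-banks) €52 billion: ECB balance sheet contracts → −€52B.
Discount-window loan €400 billion: ECB balance sheet expands → +€400B.
FX sale €202 billion: ECB balance sheet contracts → −€202B.
Net: −162 + 0 − 52 + 400 − 202 = -€16 billion.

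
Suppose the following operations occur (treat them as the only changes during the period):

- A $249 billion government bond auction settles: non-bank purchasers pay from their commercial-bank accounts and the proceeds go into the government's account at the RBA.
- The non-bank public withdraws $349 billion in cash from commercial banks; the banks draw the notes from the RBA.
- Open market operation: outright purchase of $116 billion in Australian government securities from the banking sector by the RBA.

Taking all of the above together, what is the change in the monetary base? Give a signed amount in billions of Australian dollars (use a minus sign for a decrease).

-$133 billion

RBA balance sheet:
  Assets:      Securities +$116B
  Liabilities: Bank reserves −$482B, Currency in circulation +$349B, Government deposits +$249B
Commercial banking system:
  Assets:      Reserves at CB −$482B, Securities −$116B
  Liabilities: Checkable deposits −$598B
Monetary base = currency + reserves: +$349B + (−$482B) = -$133 billion.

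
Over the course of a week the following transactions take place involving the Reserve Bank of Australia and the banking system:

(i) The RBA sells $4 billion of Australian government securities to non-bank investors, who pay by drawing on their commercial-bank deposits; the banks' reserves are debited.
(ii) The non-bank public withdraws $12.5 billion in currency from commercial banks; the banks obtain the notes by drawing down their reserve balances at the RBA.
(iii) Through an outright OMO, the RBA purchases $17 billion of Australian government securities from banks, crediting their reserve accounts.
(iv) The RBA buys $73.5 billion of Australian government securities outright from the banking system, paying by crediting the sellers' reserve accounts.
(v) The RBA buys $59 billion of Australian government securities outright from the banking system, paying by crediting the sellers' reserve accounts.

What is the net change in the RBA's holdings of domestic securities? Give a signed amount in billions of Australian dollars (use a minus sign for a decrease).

RBA balance sheet:
  Assets:      Securities +$145.5B
  Liabilities: Bank reserves +$133B, Currency in circulation +$12.5B
So the change in the RBA's holdings of domestic securities is +$145.5 billion.

+$145.5 billion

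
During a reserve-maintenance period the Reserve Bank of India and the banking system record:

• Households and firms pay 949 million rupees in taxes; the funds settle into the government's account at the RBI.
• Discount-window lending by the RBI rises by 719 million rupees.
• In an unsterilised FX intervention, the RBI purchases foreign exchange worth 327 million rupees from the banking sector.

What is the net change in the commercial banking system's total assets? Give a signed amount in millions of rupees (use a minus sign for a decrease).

Government account inflow 949 million rupees: bank balance sheets shrink → −949M.
Discount-window loan 719 million rupees: bank balance sheets expand → +719M.
FX purchase 327 million rupees: just an asset swap on bank balance sheets → 0.
Net: −949 + 719 + 0 = -230 million.

-230 million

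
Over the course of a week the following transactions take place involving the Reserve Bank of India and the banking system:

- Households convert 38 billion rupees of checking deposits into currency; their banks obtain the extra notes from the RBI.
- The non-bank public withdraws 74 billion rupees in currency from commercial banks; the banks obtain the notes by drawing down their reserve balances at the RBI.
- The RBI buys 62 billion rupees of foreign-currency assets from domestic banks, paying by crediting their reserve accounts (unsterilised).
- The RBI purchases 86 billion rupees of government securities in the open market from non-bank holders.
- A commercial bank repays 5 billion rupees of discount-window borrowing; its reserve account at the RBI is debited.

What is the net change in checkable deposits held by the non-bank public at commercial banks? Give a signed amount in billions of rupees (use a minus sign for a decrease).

Currency withdrawal 38 billion rupees: non-bank counterparties' bank balances fall → −38B.
Currency withdrawal 74 billion rupees: non-bank counterparties' bank balances fall → −74B.
FX purchase 62 billion rupees: the counterparty is a bank, so public deposits are unchanged → 0.
Asset purchase (from non-banks) 86 billion rupees: non-bank counterparties' bank balances rise → +86B.
Discount-window repayment 5 billion rupees: the counterparty is a bank, so public deposits are unchanged → 0.
Net: −38 − 74 + 0 + 86 + 0 = -26 billion.

-26 billion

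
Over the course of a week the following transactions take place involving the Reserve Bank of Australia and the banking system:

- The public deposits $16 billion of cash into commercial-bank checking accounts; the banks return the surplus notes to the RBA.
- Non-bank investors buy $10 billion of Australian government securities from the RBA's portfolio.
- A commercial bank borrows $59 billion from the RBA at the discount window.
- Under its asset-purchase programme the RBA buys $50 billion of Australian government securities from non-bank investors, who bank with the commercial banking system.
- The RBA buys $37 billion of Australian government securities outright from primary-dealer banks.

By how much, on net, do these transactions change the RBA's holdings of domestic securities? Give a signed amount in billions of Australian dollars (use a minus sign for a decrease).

+$77 billion

Currency deposit $16 billion: the RBA's securities portfolio is untouched → 0.
Asset sale (to non-banks) $10 billion: securities removed from the RBA's portfolio → −$10B.
Discount-window loan $59 billion: the RBA's securities portfolio is untouched → 0.
Asset purchase (from non-banks) $50 billion: securities added to the RBA's portfolio → +$50B.
OMO purchase (from banks) $37 billion: securities added to the RBA's portfolio → +$37B.
Net: 0 − 10 + 0 + 50 + 37 = +$77 billion.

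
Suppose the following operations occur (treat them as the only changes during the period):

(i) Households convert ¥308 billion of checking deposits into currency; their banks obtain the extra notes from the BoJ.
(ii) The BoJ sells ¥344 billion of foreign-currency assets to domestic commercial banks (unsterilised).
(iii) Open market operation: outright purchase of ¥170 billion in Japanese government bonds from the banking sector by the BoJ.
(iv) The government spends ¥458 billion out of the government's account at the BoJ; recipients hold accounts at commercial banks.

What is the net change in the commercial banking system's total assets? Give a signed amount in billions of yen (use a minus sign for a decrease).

+¥150 billion

Currency withdrawal ¥308 billion: bank balance sheets shrink → −¥308B.
FX sale ¥344 billion: just an asset swap on bank balance sheets → 0.
OMO purchase (from banks) ¥170 billion: just an asset swap on bank balance sheets → 0.
Government spending ¥458 billion: bank balance sheets expand → +¥458B.
Net: −308 + 0 + 0 + 458 = +¥150 billion.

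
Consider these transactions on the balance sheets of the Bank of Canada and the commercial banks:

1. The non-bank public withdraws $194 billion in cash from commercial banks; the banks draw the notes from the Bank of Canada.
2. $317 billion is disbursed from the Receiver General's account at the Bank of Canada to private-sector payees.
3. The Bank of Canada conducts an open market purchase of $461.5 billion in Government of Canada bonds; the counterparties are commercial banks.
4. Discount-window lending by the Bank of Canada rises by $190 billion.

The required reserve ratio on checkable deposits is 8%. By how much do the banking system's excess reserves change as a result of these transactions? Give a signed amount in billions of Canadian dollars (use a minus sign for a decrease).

Currency withdrawal $194 billion: reserves −$194B, deposits −$194B.
Government spending $317 billion: reserves +$317B, deposits +$317B.
OMO purchase (from banks) $461.5 billion: reserves +$461.5B, deposits 0.
Discount-window loan $190 billion: reserves +$190B, deposits 0.
Totals: Δreserves = +$774.5B, Δdeposits = +$123B.
Δrequired reserves = 8% × +$123B = +$9.84B.
Δexcess reserves = Δreserves − Δrequired = +$774.5B − (+$9.84B) = +$764.66 billion.

+$764.66 billion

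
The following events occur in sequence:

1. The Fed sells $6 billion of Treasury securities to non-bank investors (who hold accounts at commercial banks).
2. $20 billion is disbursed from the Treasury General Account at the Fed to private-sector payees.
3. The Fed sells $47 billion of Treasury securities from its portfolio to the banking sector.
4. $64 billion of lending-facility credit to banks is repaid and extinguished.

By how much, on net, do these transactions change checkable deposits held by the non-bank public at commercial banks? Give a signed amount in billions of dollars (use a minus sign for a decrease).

Fed balance sheet:
  Assets:      Securities −$53B, Loans to banks −$64B
  Liabilities: Bank reserves −$97B, Government deposits −$20B
Commercial banking system:
  Assets:      Reserves at CB −$97B, Securities +$47B
  Liabilities: Checkable deposits +$14B, Borrowings from CB −$64B
So the change in checkable deposits held by the non-bank public at commercial banks is +$14 billion.

+$14 billion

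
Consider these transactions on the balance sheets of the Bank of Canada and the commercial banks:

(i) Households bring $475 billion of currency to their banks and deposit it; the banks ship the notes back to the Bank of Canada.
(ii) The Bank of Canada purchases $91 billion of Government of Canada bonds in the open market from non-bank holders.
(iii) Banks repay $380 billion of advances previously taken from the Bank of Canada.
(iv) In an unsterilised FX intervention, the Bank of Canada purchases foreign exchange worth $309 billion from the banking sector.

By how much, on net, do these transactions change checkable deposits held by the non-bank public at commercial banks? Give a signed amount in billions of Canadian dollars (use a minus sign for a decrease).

Currency deposit $475 billion: non-bank counterparties' bank balances rise → +$475B.
Asset purchase (from non-banks) $91 billion: non-bank counterparties' bank balances rise → +$91B.
Discount-window repayment $380 billion: the counterparty is a bank, so public deposits are unchanged → 0.
FX purchase $309 billion: the counterparty is a bank, so public deposits are unchanged → 0.
Net: 475 + 91 + 0 + 0 = +$566 billion.

+$566 billion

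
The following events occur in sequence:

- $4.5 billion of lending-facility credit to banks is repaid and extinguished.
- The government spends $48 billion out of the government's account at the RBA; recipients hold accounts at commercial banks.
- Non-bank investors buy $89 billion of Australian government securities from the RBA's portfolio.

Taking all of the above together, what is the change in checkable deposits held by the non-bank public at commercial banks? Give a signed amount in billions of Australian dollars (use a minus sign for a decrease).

-$41 billion

RBA balance sheet:
  Assets:      Securities −$89B, Loans to banks −$4.5B
  Liabilities: Bank reserves −$45.5B, Government deposits −$48B
Commercial banking system:
  Assets:      Reserves at CB −$45.5B
  Liabilities: Checkable deposits −$41B, Borrowings from CB −$4.5B
So the change in checkable deposits held by the non-bank public at commercial banks is -$41 billion.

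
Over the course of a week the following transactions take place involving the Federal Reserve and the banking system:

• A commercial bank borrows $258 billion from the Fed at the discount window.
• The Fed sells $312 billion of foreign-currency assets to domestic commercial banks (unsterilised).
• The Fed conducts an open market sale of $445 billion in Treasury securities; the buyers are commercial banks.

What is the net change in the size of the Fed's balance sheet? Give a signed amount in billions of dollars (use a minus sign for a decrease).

-$499 billion

Fed balance sheet:
  Assets:      Securities −$445B, Loans to banks +$258B, Foreign assets −$312B
  Liabilities: Bank reserves −$499B
Commercial banking system:
  Assets:      Reserves at CB −$499B, Securities +$445B, Foreign assets +$312B
  Liabilities: Borrowings from CB +$258B
Change in total Fed assets = -$499 billion.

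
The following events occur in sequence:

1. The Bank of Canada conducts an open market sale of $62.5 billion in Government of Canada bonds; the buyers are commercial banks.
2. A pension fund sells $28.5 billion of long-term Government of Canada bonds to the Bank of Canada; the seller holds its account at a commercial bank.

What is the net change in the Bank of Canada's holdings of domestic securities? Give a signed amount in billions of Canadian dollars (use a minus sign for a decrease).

OMO sale (to banks) $62.5 billion: securities removed from the Bank of Canada's portfolio → −$62.5B.
Asset purchase (from non-banks) $28.5 billion: securities added to the Bank of Canada's portfolio → +$28.5B.
Net: −62.5 + 28.5 = -$34 billion.

-$34 billion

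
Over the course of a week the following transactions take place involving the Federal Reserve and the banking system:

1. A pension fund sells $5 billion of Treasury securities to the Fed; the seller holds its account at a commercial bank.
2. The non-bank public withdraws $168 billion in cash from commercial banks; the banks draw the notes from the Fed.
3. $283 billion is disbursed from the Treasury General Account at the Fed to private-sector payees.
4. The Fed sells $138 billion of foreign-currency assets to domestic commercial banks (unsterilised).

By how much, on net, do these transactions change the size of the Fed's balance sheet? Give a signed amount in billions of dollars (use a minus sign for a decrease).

-$133 billion

Asset purchase (from non-banks) $5 billion: a Fed asset is acquired → +$5B.
Currency withdrawal $168 billion: only the composition of liabilities changes → 0.
Government spending $283 billion: only the composition of liabilities changes → 0.
FX sale $138 billion: a Fed asset is shed → −$138B.
Net: 5 + 0 + 0 − 138 = -$133 billion.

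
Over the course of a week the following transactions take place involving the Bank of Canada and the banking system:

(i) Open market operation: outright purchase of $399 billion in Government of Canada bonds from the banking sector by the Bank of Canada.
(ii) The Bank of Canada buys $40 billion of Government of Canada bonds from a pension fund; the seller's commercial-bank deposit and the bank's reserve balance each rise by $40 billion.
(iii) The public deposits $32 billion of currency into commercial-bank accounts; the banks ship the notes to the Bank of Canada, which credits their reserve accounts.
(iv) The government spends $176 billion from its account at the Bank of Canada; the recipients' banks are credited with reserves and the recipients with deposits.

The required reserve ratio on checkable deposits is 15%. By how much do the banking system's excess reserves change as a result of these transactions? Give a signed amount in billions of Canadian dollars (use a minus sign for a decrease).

OMO purchase (from banks) $399 billion: reserves +$399B, deposits 0.
Asset purchase (from non-banks) $40 billion: reserves +$40B, deposits +$40B.
Currency deposit $32 billion: reserves +$32B, deposits +$32B.
Government spending $176 billion: reserves +$176B, deposits +$176B.
Totals: Δreserves = +$647B, Δdeposits = +$248B.
Δrequired reserves = 15% × +$248B = +$37.2B.
Δexcess reserves = Δreserves − Δrequired = +$647B − (+$37.2B) = +$609.8 billion.

+$609.8 billion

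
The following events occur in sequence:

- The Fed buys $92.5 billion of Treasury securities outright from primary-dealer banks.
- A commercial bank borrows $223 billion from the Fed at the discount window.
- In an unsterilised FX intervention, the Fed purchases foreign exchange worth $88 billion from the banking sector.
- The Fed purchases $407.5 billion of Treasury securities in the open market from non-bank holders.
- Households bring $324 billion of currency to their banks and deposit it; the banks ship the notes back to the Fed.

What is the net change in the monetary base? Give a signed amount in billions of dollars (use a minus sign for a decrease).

OMO purchase (from banks) $92.5 billion: Fed balance sheet expands → +$92.5B.
Discount-window loan $223 billion: Fed balance sheet expands → +$223B.
FX purchase $88 billion: Fed balance sheet expands → +$88B.
Asset purchase (from non-banks) $407.5 billion: Fed balance sheet expands → +$407.5B.
Currency deposit $324 billion: just a shift between currency and reserves — both are base money → 0.
Net: 92.5 + 223 + 88 + 407.5 + 0 = +$811 billion.

+$811 billion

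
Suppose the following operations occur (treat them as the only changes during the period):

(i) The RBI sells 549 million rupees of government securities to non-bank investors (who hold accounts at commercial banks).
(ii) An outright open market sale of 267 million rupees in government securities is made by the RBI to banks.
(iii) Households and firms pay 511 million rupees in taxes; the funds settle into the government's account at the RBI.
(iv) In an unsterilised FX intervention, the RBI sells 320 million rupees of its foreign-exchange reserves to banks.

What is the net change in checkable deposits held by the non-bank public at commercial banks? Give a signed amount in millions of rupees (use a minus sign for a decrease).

-1060 million

RBI balance sheet:
  Assets:      Securities −816M, Foreign assets −320M
  Liabilities: Bank reserves −1647M, Government deposits +511M
Commercial banking system:
  Assets:      Reserves at CB −1647M, Securities +267M, Foreign assets +320M
  Liabilities: Checkable deposits −1060M
So the change in checkable deposits held by the non-bank public at commercial banks is -1060 million.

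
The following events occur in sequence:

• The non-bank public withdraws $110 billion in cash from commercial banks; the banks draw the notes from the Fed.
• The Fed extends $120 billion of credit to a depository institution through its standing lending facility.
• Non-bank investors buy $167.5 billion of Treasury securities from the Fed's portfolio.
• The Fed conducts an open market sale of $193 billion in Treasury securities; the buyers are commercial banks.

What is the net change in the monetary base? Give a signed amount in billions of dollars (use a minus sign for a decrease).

-$240.5 billion

Currency withdrawal $110 billion: just a shift between currency and reserves — both are base money → 0.
Discount-window loan $120 billion: Fed balance sheet expands → +$120B.
Asset sale (to non-banks) $167.5 billion: Fed balance sheet contracts → −$167.5B.
OMO sale (to banks) $193 billion: Fed balance sheet contracts → −$193B.
Net: 0 + 120 − 167.5 − 193 = -$240.5 billion.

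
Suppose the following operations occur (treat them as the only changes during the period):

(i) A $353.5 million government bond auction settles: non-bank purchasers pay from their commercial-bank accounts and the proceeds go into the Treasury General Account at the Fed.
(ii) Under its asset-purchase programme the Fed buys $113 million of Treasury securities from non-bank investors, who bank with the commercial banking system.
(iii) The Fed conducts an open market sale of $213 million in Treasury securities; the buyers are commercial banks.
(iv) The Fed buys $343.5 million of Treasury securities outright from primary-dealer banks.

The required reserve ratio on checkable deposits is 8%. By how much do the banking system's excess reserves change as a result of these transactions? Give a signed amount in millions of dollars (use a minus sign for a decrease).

-$90.76 million

Government account inflow $353.5 million: reserves −$353.5M, deposits −$353.5M.
Asset purchase (from non-banks) $113 million: reserves +$113M, deposits +$113M.
OMO sale (to banks) $213 million: reserves −$213M, deposits 0.
OMO purchase (from banks) $343.5 million: reserves +$343.5M, deposits 0.
Totals: Δreserves = −$110M, Δdeposits = −$240.5M.
Δrequired reserves = 8% × −$240.5M = −$19.24M.
Δexcess reserves = Δreserves − Δrequired = −$110M − (−$19.24M) = -$90.76 million.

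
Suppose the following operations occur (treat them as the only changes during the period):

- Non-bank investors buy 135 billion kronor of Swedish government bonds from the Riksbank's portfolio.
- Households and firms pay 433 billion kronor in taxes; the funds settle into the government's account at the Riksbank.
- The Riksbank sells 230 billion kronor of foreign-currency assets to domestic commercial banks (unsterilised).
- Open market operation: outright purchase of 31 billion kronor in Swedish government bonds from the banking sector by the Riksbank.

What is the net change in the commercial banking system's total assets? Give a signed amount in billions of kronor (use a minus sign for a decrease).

-568 billion

Asset sale (to non-banks) 135 billion kronor: bank balance sheets shrink → −135B.
Government account inflow 433 billion kronor: bank balance sheets shrink → −433B.
FX sale 230 billion kronor: just an asset swap on bank balance sheets → 0.
OMO purchase (from banks) 31 billion kronor: just an asset swap on bank balance sheets → 0.
Net: −135 − 433 + 0 + 0 = -568 billion.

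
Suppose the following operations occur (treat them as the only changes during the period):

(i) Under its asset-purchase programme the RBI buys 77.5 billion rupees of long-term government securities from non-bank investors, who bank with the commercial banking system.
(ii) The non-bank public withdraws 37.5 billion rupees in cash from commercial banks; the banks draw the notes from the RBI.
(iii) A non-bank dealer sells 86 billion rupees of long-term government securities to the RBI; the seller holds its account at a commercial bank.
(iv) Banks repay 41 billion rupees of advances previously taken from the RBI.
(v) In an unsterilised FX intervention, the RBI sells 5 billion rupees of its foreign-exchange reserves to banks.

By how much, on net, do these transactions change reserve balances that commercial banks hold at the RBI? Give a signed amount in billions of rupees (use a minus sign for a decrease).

+80 billion

RBI balance sheet:
  Assets:      Securities +163.5B, Loans to banks −41B, Foreign assets −5B
  Liabilities: Bank reserves +80B, Currency in circulation +37.5B
Commercial banking system:
  Assets:      Reserves at CB +80B, Foreign assets +5B
  Liabilities: Checkable deposits +126B, Borrowings from CB −41B
So the change in reserve balances that commercial banks hold at the RBI is +80 billion.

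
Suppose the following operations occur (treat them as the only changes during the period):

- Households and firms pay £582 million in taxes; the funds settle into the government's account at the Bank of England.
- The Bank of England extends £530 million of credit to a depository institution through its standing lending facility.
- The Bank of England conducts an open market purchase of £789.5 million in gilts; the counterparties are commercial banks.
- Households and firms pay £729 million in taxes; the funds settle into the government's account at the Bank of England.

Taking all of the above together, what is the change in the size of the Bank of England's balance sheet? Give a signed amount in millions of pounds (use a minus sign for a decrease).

Government account inflow £582 million: only the composition of liabilities changes → 0.
Discount-window loan £530 million: a Bank of England asset is acquired → +£530M.
OMO purchase (from banks) £789.5 million: a Bank of England asset is acquired → +£789.5M.
Government account inflow £729 million: only the composition of liabilities changes → 0.
Net: 0 + 530 + 789.5 + 0 = +£1319.5 million.

+£1319.5 million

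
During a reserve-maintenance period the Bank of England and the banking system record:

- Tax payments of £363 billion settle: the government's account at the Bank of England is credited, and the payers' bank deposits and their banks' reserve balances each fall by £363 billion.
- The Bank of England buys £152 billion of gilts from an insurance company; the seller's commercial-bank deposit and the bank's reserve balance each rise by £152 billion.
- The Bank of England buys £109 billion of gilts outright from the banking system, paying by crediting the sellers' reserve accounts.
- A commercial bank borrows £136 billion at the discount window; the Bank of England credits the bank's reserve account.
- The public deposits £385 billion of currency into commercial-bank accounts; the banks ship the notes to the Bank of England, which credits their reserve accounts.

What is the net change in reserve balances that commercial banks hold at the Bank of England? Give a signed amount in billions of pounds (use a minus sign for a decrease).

+£419 billion

Government account inflow £363 billion: funds move from bank reserves into the government account → −£363B.
Asset purchase (from non-banks) £152 billion: the Bank of England pays by crediting reserve accounts → +£152B.
OMO purchase (from banks) £109 billion: the Bank of England pays by crediting reserve accounts → +£109B.
Discount-window loan £136 billion: the loan is credited to the bank's reserve account → +£136B.
Currency deposit £385 billion: returned notes are swapped for reserve credit → +£385B.
Net: −363 + 152 + 109 + 136 + 385 = +£419 billion.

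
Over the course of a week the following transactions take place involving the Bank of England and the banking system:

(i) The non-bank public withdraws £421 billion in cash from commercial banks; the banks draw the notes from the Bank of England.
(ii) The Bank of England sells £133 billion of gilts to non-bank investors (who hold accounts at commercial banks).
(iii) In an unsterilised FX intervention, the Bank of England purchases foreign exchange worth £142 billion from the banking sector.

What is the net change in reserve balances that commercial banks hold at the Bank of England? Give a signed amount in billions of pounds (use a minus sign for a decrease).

-£412 billion

Currency withdrawal £421 billion: banks swap reserves for currency → −£421B.
Asset sale (to non-banks) £133 billion: the non-bank buyers' banks settle from reserves → −£133B.
FX purchase £142 billion: the Bank of England pays by crediting reserve accounts → +£142B.
Net: −421 − 133 + 142 = -£412 billion.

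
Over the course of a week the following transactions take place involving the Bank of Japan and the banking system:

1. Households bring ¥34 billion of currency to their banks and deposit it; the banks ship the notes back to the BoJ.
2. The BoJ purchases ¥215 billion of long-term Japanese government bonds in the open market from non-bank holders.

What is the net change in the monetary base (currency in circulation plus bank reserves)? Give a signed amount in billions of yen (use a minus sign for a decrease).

Currency deposit ¥34 billion: just a shift between currency and reserves — both are base money → 0.
Asset purchase (from non-banks) ¥215 billion: BoJ balance sheet expands → +¥215B.
Net: 0 + 215 = +¥215 billion.

+¥215 billion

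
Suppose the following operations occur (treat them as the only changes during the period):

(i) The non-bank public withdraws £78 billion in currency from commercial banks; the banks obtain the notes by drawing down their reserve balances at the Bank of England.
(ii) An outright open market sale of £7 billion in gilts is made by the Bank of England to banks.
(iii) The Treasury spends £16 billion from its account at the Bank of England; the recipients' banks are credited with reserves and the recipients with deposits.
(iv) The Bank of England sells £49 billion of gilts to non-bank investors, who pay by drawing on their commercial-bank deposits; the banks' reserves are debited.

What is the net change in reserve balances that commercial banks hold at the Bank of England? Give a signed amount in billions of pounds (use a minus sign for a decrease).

-£118 billion

Currency withdrawal £78 billion: banks swap reserves for currency → −£78B.
OMO sale (to banks) £7 billion: the buying banks pay out of their reserve balances → −£7B.
Government spending £16 billion: government payments flow into bank reserve accounts → +£16B.
Asset sale (to non-banks) £49 billion: the non-bank buyers' banks settle from reserves → −£49B.
Net: −78 − 7 + 16 − 49 = -£118 billion.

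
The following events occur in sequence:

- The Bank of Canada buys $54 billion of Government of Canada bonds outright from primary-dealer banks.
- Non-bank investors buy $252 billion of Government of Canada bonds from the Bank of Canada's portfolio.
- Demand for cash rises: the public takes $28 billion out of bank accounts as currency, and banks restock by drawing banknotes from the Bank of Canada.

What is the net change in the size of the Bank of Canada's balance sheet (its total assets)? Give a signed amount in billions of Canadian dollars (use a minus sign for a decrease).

Bank of Canada balance sheet:
  Assets:      Securities −$198B
  Liabilities: Bank reserves −$226B, Currency in circulation +$28B
Change in total Bank of Canada assets = -$198 billion.

-$198 billion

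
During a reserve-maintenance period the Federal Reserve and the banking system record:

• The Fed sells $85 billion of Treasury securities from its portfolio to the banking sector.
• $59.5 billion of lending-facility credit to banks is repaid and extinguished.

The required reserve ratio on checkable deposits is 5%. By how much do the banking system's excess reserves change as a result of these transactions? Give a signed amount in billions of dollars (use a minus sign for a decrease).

-$144.5 billion

OMO sale (to banks) $85 billion: reserves −$85B, deposits 0.
Discount-window repayment $59.5 billion: reserves −$59.5B, deposits 0.
Totals: Δreserves = −$144.5B, Δdeposits = 0.
Δrequired reserves = 5% × 0 = 0.
Δexcess reserves = Δreserves − Δrequired = −$144.5B − (0) = -$144.5 billion.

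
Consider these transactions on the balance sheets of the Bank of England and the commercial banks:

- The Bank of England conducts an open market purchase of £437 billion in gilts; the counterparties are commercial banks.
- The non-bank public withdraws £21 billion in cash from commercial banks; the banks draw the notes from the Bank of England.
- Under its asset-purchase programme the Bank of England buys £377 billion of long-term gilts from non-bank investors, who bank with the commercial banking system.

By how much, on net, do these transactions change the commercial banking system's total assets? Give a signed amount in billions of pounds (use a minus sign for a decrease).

+£356 billion

Bank of England balance sheet:
  Assets:      Securities +£814B
  Liabilities: Bank reserves +£793B, Currency in circulation +£21B
Commercial banking system:
  Assets:      Reserves at CB +£793B, Securities −£437B
  Liabilities: Checkable deposits +£356B
Change in total bank assets = +£356 billion.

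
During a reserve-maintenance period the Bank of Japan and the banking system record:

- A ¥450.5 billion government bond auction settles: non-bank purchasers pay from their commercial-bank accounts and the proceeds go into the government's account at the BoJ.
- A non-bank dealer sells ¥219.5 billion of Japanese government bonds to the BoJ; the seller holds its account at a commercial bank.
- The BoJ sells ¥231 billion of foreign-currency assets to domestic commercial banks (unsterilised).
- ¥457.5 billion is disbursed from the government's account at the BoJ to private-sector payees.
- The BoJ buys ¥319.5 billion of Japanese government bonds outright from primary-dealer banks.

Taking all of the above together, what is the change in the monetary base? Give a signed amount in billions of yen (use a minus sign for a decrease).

Government account inflow ¥450.5 billion: reserves shift to a non-base liability → −¥450.5B.
Asset purchase (from non-banks) ¥219.5 billion: BoJ balance sheet expands → +¥219.5B.
FX sale ¥231 billion: BoJ balance sheet contracts → −¥231B.
Government spending ¥457.5 billion: a non-base liability converts back to reserves → +¥457.5B.
OMO purchase (from banks) ¥319.5 billion: BoJ balance sheet expands → +¥319.5B.
Net: −450.5 + 219.5 − 231 + 457.5 + 319.5 = +¥315 billion.

+¥315 billion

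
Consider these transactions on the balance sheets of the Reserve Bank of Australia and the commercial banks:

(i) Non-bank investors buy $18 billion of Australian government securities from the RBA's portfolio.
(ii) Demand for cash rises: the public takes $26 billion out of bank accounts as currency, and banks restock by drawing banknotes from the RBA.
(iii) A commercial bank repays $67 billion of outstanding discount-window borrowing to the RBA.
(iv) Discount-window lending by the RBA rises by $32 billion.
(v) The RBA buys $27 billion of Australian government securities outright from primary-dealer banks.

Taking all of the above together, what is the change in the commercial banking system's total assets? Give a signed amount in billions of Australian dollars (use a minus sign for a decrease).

RBA balance sheet:
  Assets:      Securities +$9B, Loans to banks −$35B
  Liabilities: Bank reserves −$52B, Currency in circulation +$26B
Commercial banking system:
  Assets:      Reserves at CB −$52B, Securities −$27B
  Liabilities: Checkable deposits −$44B, Borrowings from CB −$35B
Change in total bank assets = -$79 billion.

-$79 billion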